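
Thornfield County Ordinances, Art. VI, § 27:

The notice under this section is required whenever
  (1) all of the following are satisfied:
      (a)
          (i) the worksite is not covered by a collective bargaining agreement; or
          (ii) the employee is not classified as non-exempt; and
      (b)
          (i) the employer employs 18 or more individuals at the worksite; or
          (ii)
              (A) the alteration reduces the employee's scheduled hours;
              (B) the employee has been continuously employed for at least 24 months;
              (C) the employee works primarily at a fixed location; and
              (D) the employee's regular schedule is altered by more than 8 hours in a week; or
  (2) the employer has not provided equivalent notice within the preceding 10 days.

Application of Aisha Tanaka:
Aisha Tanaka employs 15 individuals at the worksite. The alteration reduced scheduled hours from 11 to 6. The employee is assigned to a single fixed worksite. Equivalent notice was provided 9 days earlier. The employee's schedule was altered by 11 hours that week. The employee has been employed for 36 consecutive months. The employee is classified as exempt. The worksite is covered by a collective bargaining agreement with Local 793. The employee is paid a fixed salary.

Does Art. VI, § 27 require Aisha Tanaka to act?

Yes — required.

(i) no CBA — not met.
(ii) not (non-exempt) — satisfied.
So (a) is satisfied (F OR T).
(i) ≥ 18 at site — fails.
(A) hours reduced — satisfied.
(B) tenure ≥ 24 mo. — holds.
(C) fixed location — satisfied.
(D) schedule shift > 8h — holds.
(ii): T AND T AND T AND T → true.
(b): F OR T → true.
(1) = T AND T = true.
(2) no recent notice — not satisfied.
Overall = T OR F = true.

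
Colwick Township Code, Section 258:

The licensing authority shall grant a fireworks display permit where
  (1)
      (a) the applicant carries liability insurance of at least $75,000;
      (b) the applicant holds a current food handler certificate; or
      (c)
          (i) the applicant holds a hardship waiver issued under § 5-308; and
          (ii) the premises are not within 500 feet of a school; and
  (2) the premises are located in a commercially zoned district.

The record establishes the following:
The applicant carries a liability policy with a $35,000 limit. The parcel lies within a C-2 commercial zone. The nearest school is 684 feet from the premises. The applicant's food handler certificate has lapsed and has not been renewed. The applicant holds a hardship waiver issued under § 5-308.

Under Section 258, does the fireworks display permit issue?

Yes — granted.

(a) insurance ≥ $75,000 — not met.
(b) food handler cert. — not satisfied.
(i) hardship waiver — satisfied.
(ii) ≥500 ft from school — holds.
So (c) is satisfied (T AND T).
(1) = F OR F OR T = true.
(2) commercially zoned — holds.
Overall = T AND T = true.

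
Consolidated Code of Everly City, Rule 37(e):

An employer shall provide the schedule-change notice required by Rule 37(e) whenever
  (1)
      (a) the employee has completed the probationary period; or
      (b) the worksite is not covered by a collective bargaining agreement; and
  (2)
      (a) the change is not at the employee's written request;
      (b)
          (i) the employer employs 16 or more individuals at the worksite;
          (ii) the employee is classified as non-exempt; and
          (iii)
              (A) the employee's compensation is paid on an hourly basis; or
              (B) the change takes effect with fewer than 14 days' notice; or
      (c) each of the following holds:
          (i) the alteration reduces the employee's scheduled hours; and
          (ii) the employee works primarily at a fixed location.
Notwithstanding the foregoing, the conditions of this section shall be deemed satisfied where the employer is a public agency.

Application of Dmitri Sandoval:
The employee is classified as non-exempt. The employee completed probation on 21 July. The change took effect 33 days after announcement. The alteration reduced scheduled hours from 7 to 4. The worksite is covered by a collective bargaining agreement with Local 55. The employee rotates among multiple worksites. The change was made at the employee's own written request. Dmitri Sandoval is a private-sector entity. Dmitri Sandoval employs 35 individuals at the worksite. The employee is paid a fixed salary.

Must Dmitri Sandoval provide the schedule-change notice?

(a) past probation — met.
(b) no CBA — fails.
(1) = T OR F = true.
(a) not employee-requested — fails.
(i) ≥ 16 at site — satisfied.
(ii) non-exempt — satisfied.
(A) hourly-paid — not met.
(B) < 14 days' notice — fails.
So (iii) is not satisfied (F OR F).
(b): T AND T AND F → false.
(i) hours reduced — holds.
(ii) fixed location — not satisfied.
So (c) is not satisfied (T AND F).
So (2) is not satisfied (F OR F OR F).
So Overall is not satisfied (T AND F).
Exception (public agency) — not satisfied.
Result: main false OR exception false → false.

No — not required.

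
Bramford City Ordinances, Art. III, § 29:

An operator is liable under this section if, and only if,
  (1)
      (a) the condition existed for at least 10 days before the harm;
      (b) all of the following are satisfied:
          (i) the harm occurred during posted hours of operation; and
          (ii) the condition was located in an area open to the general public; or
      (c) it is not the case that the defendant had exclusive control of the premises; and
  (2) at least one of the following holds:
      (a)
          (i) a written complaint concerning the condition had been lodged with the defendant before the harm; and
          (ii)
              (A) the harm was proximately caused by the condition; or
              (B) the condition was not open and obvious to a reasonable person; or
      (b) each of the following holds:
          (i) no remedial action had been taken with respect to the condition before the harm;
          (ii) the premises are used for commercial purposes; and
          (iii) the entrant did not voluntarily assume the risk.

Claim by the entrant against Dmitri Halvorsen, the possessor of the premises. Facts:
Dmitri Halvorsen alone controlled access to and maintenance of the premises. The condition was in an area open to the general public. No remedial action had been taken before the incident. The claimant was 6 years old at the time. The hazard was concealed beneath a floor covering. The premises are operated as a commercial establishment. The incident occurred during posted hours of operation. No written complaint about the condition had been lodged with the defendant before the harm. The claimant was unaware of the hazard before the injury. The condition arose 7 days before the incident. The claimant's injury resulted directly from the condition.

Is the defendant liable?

Yes — liable.

(a) condition ≥10 days old — not satisfied.
(i) during posted hours — holds.
(ii) public area — met.
So (b) is satisfied (T AND T).
(c) not (exclusive control) — fails.
(1): F OR T OR F → true.
(i) complaint lodged — fails.
(A) proximate cause — satisfied.
(B) not open/obvious — holds.
So (ii) is satisfied (T OR T).
(a): F AND T → false.
(i) no remedial action — met.
(ii) commercial use — satisfied.
(iii) no assumed risk — satisfied.
So (b) is satisfied (T AND T AND T).
(2) = F OR T = true.
Overall: T AND T → true.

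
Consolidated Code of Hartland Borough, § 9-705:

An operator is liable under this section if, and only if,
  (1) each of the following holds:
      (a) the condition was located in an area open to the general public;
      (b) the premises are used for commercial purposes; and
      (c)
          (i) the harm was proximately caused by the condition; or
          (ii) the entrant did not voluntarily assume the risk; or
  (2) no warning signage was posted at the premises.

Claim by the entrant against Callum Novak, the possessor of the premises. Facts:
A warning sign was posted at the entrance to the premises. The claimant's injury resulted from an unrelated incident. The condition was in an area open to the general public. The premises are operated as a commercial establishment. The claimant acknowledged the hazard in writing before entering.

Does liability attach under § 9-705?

No — not liable.

(a) public area — satisfied.
(b) commercial use — holds.
(i) proximate cause — not met.
(ii) no assumed risk — not satisfied.
So (c) is not satisfied (F OR F).
(1) = T AND T AND F = false.
(2) no signage posted — not met.
Overall: F OR F → false.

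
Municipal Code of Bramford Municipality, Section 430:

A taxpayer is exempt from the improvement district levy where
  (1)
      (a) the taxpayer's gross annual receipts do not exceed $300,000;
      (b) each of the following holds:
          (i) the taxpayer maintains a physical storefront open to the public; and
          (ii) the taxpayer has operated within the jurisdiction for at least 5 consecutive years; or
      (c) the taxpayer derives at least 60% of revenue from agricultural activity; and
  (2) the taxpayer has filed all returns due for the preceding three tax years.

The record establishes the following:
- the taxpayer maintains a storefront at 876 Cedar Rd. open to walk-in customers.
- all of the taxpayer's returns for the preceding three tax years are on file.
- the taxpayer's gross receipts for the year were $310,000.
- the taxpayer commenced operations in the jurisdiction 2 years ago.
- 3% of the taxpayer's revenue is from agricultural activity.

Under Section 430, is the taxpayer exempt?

(a) receipts ≤ $300,000 — fails.
(i) has storefront — holds.
(ii) ≥ 5 yrs in jurisdiction — not met.
(b) = T AND F = false.
(c) ≥60% agricultural — not satisfied.
(1) = F OR F OR F = false.
(2) returns current — met.
So Overall is not satisfied (F AND T).

No — not exempt.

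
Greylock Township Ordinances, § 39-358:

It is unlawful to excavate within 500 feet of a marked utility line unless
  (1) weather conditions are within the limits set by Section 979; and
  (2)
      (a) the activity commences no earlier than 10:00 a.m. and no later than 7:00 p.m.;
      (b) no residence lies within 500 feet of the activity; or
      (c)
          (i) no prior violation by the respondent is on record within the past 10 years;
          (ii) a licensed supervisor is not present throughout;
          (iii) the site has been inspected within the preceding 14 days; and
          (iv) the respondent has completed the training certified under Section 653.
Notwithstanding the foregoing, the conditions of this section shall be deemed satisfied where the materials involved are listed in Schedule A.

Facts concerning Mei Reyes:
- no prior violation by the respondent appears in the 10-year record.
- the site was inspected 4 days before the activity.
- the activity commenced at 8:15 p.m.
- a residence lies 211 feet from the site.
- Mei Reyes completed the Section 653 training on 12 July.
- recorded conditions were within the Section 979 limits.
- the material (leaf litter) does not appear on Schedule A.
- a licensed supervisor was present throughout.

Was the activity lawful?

(1) weather ok — met.
(a) start within hours — fails.
(b) no residence in 500 ft — not met.
(i) no prior violation — holds.
(ii) not (supervisor present) — not satisfied.
(iii) site inspected — holds.
(iv) training certified — met.
(c) = T AND F AND T AND T = false.
So (2) is not satisfied (F OR F OR F).
Overall = T AND F = false.
Exception (Schedule A material) — not satisfied.
Result: main false OR exception false → false.

No — unlawful.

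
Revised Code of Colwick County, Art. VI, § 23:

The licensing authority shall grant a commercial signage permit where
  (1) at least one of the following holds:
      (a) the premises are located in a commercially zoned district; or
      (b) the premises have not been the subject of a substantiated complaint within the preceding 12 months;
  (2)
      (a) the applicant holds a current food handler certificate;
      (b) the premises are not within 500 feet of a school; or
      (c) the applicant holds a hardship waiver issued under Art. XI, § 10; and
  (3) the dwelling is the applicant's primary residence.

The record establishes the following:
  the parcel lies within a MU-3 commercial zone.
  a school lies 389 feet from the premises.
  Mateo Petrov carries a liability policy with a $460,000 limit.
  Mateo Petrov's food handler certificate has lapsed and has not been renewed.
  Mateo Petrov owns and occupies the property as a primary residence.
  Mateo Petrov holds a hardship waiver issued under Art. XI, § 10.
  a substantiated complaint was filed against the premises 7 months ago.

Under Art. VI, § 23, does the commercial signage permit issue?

Yes — granted.

(a) commercially zoned — satisfied.
(b) no complaint in 12 mo. — fails.
(1) = T OR F = true.
(a) food handler cert. — fails.
(b) ≥500 ft from school — fails.
(c) hardship waiver — holds.
(2) = F OR F OR T = true.
(3) primary residence — holds.
Overall: T AND T AND T → true.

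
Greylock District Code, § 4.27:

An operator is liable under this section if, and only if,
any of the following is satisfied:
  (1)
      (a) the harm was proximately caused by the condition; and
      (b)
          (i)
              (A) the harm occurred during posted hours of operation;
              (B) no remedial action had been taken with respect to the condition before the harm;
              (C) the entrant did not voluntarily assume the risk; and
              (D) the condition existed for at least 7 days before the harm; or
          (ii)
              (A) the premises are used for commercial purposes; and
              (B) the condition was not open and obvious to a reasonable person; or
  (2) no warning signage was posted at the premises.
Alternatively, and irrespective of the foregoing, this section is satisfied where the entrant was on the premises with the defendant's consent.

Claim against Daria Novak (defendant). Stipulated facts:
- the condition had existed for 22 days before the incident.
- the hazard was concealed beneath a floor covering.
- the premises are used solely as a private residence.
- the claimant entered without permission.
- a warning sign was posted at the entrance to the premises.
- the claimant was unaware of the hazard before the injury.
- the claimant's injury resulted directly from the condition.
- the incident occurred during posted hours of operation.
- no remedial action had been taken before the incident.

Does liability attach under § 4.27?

(a) proximate cause — holds.
(A) during posted hours — holds.
(B) no remedial action — met.
(C) no assumed risk — met.
(D) condition ≥7 days old — holds.
(i): T AND T AND T AND T → true.
(A) commercial use — not met.
(B) not open/obvious — holds.
(ii): F AND T → false.
So (b) is satisfied (T OR F).
So (1) is satisfied (T AND T).
(2) no signage posted — fails.
Overall: T OR F → true.
Exception (consent to enter) — not satisfied.
Result: main true OR exception false → true.

Yes — liable.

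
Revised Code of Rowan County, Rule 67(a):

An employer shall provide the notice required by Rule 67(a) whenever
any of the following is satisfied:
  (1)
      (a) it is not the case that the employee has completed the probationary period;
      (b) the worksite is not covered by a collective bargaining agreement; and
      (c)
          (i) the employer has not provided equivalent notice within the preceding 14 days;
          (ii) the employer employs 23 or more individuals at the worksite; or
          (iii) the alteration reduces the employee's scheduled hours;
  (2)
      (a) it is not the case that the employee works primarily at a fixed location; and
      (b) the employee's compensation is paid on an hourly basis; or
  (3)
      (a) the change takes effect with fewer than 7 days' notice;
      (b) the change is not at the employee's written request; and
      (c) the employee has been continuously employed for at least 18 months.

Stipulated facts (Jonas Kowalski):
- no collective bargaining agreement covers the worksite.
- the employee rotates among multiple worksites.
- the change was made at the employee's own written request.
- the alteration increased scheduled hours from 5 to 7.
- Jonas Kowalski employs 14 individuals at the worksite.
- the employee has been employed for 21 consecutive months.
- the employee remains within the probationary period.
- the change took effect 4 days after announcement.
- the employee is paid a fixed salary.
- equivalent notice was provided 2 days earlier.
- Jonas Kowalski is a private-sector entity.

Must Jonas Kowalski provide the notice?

No — not required.

(a) not (past probation) — holds.
(b) no CBA — holds.
(i) no recent notice — not satisfied.
(ii) ≥ 23 at site — not satisfied.
(iii) hours reduced — not satisfied.
(c): F OR F OR F → false.
(1) = T AND T AND F = false.
(a) not (fixed location) — holds.
(b) hourly-paid — fails.
(2): T AND F → false.
(a) < 7 days' notice — satisfied.
(b) not employee-requested — fails.
(c) tenure ≥ 18 mo. — met.
(3): T AND F AND T → false.
So Overall is not satisfied (F OR F OR F).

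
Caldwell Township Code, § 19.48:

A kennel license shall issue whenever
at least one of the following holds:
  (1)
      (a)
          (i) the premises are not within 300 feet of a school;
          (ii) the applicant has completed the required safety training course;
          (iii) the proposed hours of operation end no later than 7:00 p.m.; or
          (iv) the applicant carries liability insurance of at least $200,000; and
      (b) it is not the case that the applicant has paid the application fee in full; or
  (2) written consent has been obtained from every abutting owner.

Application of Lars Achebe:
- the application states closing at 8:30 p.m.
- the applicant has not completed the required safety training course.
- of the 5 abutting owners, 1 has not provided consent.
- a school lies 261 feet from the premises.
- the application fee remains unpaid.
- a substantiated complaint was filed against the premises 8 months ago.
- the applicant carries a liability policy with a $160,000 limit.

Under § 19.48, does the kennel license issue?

No — denied.

(i) ≥300 ft from school — not met.
(ii) safety training — not satisfied.
(iii) closes by 7 p.m. — not satisfied.
(iv) insurance ≥ $200,000 — not satisfied.
(a): F OR F OR F OR F → false.
(b) not (fee paid) — met.
(1) = F AND T = false.
(2) all abutters consent — not met.
Overall = F OR F = false.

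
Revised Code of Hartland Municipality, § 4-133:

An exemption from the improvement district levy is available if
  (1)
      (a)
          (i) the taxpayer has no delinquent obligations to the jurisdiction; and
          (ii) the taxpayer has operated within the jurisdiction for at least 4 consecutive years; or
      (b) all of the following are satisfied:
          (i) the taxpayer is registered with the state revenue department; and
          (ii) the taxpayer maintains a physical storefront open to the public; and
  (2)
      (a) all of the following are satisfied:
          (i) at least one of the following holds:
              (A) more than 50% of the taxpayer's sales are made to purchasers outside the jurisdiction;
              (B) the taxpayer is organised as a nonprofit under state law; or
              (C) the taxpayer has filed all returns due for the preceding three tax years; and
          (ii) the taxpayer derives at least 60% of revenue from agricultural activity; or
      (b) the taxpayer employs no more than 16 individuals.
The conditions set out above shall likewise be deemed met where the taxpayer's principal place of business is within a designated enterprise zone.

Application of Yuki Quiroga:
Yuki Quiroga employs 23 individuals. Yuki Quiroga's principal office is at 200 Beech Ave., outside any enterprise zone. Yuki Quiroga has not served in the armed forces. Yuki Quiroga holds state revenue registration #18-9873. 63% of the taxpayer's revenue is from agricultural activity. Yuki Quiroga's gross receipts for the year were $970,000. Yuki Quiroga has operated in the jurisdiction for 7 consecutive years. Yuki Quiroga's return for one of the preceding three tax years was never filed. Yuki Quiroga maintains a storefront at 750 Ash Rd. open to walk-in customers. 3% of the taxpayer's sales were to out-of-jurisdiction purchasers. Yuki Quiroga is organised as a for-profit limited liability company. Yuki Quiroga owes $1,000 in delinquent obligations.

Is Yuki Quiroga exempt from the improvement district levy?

(i) no delinquency — not satisfied.
(ii) ≥ 4 yrs in jurisdiction — holds.
(a) = F AND T = false.
(i) state-registered — satisfied.
(ii) has storefront — satisfied.
So (b) is satisfied (T AND T).
(1) = F OR T = true.
(A) >50% out-of-jur. sales — not met.
(B) nonprofit — not satisfied.
(C) returns current — fails.
(i): F OR F OR F → false.
(ii) ≥60% agricultural — holds.
(a) = F AND T = false.
(b) ≤ 16 employees — not satisfied.
(2) = F OR F = false.
Overall = T AND F = false.
Exception (in enterprise zone) — not satisfied.
Result: main false OR exception false → false.

No — not exempt.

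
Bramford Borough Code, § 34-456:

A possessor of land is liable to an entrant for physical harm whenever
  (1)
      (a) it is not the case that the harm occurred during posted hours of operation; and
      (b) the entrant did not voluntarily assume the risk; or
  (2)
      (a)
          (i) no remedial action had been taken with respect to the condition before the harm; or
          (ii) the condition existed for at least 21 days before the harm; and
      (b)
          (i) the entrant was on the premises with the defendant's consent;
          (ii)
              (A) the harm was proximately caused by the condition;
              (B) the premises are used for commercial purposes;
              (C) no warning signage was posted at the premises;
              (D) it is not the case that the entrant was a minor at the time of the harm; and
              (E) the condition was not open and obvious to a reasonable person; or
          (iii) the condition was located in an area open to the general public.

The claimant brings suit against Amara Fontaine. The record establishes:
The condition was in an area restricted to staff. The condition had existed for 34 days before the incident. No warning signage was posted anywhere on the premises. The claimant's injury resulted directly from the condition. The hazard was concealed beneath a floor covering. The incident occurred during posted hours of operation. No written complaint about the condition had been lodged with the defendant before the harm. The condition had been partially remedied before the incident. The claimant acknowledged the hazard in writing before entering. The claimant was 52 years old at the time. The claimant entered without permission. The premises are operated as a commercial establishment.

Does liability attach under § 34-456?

(a) not (during posted hours) — not met.
(b) no assumed risk — fails.
(1): F AND F → false.
(i) no remedial action — not met.
(ii) condition ≥21 days old — satisfied.
(a) = F OR T = true.
(i) consent to enter — not met.
(A) proximate cause — holds.
(B) commercial use — met.
(C) no signage posted — met.
(D) not (entrant a minor) — met.
(E) not open/obvious — satisfied.
(ii) = T AND T AND T AND T AND T = true.
(iii) public area — not met.
(b): F OR T OR F → true.
(2) = T AND T = true.
So Overall is satisfied (F OR T).

Yes — liable.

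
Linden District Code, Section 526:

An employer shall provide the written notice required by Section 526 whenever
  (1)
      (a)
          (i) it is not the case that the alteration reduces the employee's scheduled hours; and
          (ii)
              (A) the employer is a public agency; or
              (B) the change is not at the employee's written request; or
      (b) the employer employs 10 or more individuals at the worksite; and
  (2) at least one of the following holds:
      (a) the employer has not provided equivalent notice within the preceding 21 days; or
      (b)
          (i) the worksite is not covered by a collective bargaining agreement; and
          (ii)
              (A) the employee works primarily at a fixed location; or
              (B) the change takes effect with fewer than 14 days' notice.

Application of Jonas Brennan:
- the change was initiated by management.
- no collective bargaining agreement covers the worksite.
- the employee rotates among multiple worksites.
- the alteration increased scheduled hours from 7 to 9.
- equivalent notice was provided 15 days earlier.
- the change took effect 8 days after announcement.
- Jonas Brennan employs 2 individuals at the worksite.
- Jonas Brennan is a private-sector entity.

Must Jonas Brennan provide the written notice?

(i) not (hours reduced) — holds.
(A) public agency — fails.
(B) not employee-requested — satisfied.
(ii) = F OR T = true.
(a): T AND T → true.
(b) ≥ 10 at site — fails.
(1): T OR F → true.
(a) no recent notice — fails.
(i) no CBA — holds.
(A) fixed location — not satisfied.
(B) < 14 days' notice — satisfied.
(ii) = F OR T = true.
So (b) is satisfied (T AND T).
So (2) is satisfied (F OR T).
Overall = T AND T = true.

Yes — required.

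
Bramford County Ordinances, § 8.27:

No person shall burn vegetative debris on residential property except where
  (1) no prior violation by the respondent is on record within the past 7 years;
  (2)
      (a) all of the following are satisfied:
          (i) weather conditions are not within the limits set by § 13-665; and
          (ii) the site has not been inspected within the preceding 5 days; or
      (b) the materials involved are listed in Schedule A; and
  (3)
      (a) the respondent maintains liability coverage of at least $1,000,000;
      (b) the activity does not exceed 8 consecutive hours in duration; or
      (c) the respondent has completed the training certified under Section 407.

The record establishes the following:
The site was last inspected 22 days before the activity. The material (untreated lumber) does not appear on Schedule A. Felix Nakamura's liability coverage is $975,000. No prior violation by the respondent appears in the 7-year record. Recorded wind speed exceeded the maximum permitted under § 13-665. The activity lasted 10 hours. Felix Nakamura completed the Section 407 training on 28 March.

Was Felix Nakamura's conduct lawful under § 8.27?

Yes — lawful.

(1) no prior violation — satisfied.
(i) not (weather ok) — met.
(ii) not (site inspected) — met.
So (a) is satisfied (T AND T).
(b) Schedule A material — fails.
(2): T OR F → true.
(a) coverage ≥ $1,000,000 — fails.
(b) ≤ 8 hrs duration — not met.
(c) training certified — satisfied.
So (3) is satisfied (F OR F OR T).
Overall: T AND T AND T → true.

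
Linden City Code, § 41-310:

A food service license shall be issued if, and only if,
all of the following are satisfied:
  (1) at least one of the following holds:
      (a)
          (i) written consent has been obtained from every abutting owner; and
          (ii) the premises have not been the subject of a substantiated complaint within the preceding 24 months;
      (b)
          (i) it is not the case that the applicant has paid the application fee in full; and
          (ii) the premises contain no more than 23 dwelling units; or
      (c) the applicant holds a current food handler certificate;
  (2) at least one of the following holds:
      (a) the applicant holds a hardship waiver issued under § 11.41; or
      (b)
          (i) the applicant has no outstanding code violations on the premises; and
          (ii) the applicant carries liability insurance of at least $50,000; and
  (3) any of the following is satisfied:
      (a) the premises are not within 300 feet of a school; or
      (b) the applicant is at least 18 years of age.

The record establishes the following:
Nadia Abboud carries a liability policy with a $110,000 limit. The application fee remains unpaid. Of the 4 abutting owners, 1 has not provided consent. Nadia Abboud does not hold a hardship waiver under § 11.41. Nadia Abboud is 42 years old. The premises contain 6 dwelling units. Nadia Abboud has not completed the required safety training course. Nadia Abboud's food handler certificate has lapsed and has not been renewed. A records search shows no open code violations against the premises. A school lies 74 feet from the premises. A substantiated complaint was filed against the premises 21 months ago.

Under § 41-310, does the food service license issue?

Yes — granted.

(i) all abutters consent — not satisfied.
(ii) no complaint in 24 mo. — not satisfied.
(a) = F AND F = false.
(i) not (fee paid) — met.
(ii) ≤ 23 units — met.
So (b) is satisfied (T AND T).
(c) food handler cert. — fails.
(1) = F OR T OR F = true.
(a) hardship waiver — not met.
(i) no code violations — satisfied.
(ii) insurance ≥ $50,000 — holds.
(b) = T AND T = true.
(2) = F OR T = true.
(a) ≥300 ft from school — not met.
(b) age ≥ 18 — met.
(3) = F OR T = true.
Overall = T AND T AND T = true.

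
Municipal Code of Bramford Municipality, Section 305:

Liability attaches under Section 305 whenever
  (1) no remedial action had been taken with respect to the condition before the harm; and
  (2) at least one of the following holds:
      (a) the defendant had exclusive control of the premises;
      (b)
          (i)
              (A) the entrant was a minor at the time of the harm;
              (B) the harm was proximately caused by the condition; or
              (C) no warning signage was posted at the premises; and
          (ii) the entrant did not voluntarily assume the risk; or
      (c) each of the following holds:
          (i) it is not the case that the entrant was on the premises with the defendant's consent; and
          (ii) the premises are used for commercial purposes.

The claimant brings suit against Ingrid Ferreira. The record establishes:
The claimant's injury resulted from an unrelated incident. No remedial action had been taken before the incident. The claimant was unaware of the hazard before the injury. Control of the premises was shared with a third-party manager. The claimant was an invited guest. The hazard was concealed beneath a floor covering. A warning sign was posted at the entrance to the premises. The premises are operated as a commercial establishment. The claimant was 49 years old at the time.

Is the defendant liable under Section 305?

(1) no remedial action — met.
(a) exclusive control — not satisfied.
(A) entrant a minor — fails.
(B) proximate cause — not satisfied.
(C) no signage posted — not satisfied.
(i) = F OR F OR F = false.
(ii) no assumed risk — holds.
(b): F AND T → false.
(i) not (consent to enter) — not met.
(ii) commercial use — holds.
So (c) is not satisfied (F AND T).
(2): F OR F OR F → false.
So Overall is not satisfied (T AND F).

No — not liable.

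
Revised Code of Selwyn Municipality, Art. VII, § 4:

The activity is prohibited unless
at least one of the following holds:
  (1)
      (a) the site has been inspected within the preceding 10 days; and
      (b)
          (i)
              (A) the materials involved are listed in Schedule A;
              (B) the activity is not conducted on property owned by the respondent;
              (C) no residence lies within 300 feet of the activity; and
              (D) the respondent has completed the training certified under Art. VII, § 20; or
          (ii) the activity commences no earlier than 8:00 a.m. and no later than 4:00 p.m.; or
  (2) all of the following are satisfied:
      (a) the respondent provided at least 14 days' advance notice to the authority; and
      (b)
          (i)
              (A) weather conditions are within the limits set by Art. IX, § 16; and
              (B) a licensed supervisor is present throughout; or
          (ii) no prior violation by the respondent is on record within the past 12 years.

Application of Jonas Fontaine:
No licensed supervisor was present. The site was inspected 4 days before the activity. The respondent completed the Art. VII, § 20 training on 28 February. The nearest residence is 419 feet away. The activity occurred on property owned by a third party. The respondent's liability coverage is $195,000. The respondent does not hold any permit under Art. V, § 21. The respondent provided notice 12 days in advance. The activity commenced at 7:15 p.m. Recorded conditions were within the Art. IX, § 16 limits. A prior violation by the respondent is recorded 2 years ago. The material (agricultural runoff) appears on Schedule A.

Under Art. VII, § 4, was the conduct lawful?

Yes — lawful.

(a) site inspected — met.
(A) Schedule A material — satisfied.
(B) not (own property) — met.
(C) no residence in 300 ft — holds.
(D) training certified — met.
(i) = T AND T AND T AND T = true.
(ii) start within hours — not met.
So (b) is satisfied (T OR F).
(1): T AND T → true.
(a) ≥14 days' notice — not satisfied.
(A) weather ok — met.
(B) supervisor present — not satisfied.
So (i) is not satisfied (T AND F).
(ii) no prior violation — not satisfied.
(b): F OR F → false.
So (2) is not satisfied (F AND F).
Overall = T OR F = true.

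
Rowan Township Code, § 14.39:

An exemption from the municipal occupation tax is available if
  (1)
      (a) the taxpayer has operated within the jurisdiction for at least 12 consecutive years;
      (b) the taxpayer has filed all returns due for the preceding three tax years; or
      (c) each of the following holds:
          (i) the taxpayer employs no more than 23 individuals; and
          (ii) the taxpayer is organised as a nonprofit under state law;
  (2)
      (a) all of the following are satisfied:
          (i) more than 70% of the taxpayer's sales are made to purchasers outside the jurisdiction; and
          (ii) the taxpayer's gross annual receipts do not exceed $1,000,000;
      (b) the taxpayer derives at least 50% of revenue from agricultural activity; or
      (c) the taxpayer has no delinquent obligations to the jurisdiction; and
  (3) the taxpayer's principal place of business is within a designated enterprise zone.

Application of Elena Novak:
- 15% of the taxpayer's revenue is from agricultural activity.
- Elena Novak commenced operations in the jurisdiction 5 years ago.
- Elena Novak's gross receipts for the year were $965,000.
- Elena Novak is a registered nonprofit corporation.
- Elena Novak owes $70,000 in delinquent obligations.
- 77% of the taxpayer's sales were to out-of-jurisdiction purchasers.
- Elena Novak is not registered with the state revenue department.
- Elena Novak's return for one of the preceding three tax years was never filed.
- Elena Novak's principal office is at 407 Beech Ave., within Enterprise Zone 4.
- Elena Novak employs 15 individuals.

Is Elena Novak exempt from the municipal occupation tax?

Yes — exempt.

(a) ≥ 12 yrs in jurisdiction — not met.
(b) returns current — not satisfied.
(i) ≤ 23 employees — holds.
(ii) nonprofit — holds.
(c): T AND T → true.
So (1) is satisfied (F OR F OR T).
(i) >70% out-of-jur. sales — holds.
(ii) receipts ≤ $1,000,000 — met.
(a) = T AND T = true.
(b) ≥50% agricultural — not satisfied.
(c) no delinquency — not satisfied.
So (2) is satisfied (T OR F OR F).
(3) in enterprise zone — satisfied.
Overall: T AND T AND T → true.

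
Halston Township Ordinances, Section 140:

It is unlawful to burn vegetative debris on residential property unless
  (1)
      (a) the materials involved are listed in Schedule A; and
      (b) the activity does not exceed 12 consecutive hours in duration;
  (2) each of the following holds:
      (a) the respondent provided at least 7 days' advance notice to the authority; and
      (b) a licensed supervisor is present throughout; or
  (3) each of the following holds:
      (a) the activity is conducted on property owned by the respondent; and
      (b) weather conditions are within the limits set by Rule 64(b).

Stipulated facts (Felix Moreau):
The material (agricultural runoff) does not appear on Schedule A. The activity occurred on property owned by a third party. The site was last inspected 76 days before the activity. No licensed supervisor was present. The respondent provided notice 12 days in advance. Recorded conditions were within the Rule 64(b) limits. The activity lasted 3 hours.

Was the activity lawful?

(a) Schedule A material — not met.
(b) ≤ 12 hrs duration — satisfied.
(1): F AND T → false.
(a) ≥7 days' notice — satisfied.
(b) supervisor present — not satisfied.
(2): T AND F → false.
(a) own property — not met.
(b) weather ok — holds.
(3) = F AND T = false.
Overall = F OR F OR F = false.

No — unlawful.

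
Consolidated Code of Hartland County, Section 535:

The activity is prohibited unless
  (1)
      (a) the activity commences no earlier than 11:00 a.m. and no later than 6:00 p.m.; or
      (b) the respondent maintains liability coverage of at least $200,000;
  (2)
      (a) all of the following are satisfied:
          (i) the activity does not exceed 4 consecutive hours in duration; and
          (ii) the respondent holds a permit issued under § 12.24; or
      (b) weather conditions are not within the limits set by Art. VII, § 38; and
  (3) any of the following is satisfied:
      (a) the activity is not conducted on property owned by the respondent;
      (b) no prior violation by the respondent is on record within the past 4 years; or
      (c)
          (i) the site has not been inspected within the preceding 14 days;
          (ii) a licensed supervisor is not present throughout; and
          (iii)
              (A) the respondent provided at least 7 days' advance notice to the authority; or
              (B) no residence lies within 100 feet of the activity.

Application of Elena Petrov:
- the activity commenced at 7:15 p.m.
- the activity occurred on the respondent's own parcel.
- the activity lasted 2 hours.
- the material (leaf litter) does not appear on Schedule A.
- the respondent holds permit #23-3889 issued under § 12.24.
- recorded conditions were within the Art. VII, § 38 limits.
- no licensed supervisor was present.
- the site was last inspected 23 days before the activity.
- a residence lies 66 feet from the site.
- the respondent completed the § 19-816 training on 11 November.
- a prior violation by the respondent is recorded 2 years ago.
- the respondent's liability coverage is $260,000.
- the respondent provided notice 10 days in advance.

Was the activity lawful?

Yes — lawful.

(a) start within hours — not met.
(b) coverage ≥ $200,000 — holds.
So (1) is satisfied (F OR T).
(i) ≤ 4 hrs duration — met.
(ii) holds permit — met.
So (a) is satisfied (T AND T).
(b) not (weather ok) — not met.
(2) = T OR F = true.
(a) not (own property) — not satisfied.
(b) no prior violation — fails.
(i) not (site inspected) — holds.
(ii) not (supervisor present) — satisfied.
(A) ≥7 days' notice — satisfied.
(B) no residence in 100 ft — not met.
(iii) = T OR F = true.
(c) = T AND T AND T = true.
(3) = F OR F OR T = true.
So Overall is satisfied (T AND T AND T).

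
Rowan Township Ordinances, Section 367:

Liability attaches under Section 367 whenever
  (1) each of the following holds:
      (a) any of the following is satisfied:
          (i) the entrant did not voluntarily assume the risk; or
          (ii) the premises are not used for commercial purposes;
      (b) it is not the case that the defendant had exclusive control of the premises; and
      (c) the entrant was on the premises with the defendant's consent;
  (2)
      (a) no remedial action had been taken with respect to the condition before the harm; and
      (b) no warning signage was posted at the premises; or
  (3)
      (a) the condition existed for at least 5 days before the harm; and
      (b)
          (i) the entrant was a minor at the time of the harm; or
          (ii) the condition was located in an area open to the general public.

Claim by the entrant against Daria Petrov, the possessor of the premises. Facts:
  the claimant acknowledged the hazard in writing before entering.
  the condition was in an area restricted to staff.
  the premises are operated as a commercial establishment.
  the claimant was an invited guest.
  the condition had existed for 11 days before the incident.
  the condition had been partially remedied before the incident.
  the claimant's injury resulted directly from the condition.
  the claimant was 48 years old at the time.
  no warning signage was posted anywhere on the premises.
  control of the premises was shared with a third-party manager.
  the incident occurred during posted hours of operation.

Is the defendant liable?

No — not liable.

(i) no assumed risk — not satisfied.
(ii) not (commercial use) — fails.
(a) = F OR F = false.
(b) not (exclusive control) — satisfied.
(c) consent to enter — holds.
(1): F AND T AND T → false.
(a) no remedial action — fails.
(b) no signage posted — satisfied.
(2) = F AND T = false.
(a) condition ≥5 days old — holds.
(i) entrant a minor — not met.
(ii) public area — not met.
(b): F OR F → false.
(3) = T AND F = false.
So Overall is not satisfied (F OR F OR F).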